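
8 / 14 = 4 / 7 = 0.57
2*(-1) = -2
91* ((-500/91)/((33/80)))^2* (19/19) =16145.47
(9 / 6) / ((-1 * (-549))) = 1 / 366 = 0.00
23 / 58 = 0.40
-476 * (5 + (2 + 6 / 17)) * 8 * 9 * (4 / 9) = -112000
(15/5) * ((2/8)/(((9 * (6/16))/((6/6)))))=2/9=0.22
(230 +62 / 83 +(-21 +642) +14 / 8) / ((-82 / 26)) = -3683693 / 13612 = -270.62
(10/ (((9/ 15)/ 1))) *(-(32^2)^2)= -52428800/ 3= -17476266.67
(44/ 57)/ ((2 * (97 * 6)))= 0.00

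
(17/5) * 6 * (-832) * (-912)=77395968/5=15479193.60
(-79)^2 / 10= 6241 / 10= 624.10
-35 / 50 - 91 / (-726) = -1043 / 1815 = -0.57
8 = 8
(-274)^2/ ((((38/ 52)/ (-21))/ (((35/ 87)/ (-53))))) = 478234120/ 29203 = 16376.20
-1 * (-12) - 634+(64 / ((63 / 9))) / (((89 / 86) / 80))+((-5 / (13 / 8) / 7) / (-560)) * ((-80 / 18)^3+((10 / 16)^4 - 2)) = 28677898363105 / 338568781824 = 84.70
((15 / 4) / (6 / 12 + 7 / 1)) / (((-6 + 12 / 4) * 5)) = -1 / 30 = -0.03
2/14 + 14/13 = 111/91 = 1.22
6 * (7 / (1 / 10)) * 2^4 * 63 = 423360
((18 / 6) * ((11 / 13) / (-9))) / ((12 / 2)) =-11 / 234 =-0.05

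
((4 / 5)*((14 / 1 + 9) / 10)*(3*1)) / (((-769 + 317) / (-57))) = 3933 / 5650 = 0.70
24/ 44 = 6/ 11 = 0.55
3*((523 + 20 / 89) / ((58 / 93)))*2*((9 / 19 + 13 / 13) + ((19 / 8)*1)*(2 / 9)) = 1976256913 / 196156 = 10074.92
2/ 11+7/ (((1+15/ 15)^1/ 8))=310/ 11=28.18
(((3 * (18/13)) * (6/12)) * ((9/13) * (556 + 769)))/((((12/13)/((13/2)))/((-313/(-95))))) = 6718545/152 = 44200.95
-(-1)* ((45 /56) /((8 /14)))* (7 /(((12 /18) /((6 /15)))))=189 /32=5.91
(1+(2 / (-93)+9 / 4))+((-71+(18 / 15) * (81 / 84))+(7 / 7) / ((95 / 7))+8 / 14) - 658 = -179095513 / 247380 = -723.97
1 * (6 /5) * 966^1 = 5796 /5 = 1159.20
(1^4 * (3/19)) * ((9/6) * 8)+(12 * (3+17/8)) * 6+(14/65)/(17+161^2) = 5940515428/16016715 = 370.89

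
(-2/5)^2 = 4/25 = 0.16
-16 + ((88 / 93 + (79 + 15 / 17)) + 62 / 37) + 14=4709258 / 58497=80.50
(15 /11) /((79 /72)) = 1080 /869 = 1.24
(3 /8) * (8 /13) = 3 /13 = 0.23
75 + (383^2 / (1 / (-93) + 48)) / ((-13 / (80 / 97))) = -669277935 / 5627843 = -118.92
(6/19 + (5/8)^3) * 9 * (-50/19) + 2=-1040743/92416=-11.26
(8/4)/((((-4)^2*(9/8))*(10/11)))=11/90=0.12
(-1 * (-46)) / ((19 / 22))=1012 / 19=53.26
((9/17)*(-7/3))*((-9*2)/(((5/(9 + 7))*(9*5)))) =672/425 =1.58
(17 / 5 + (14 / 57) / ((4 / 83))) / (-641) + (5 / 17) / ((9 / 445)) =270735757 / 18633870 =14.53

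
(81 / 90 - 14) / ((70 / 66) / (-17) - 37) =73491 / 207920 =0.35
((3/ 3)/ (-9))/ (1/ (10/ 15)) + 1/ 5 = 17/ 135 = 0.13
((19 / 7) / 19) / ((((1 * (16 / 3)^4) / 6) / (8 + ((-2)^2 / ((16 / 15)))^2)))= 85779 / 3670016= 0.02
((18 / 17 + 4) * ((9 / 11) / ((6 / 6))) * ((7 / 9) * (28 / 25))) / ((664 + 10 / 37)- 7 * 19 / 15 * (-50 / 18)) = 16839144 / 3217386425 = 0.01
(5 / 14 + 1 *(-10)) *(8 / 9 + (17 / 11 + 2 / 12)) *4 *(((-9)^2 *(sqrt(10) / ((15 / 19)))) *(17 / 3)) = -184451.75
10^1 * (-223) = -2230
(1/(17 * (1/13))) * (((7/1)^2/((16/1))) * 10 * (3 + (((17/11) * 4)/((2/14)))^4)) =163507477721315/1991176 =82116034.81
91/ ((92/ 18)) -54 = -1665/ 46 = -36.20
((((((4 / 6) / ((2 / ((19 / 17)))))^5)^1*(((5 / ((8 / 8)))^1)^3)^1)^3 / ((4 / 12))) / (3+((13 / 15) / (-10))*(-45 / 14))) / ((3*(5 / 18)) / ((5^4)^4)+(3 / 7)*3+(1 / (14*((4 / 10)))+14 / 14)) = 0.27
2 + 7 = 9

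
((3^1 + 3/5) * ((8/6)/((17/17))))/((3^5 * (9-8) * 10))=4/2025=0.00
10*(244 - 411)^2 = 278890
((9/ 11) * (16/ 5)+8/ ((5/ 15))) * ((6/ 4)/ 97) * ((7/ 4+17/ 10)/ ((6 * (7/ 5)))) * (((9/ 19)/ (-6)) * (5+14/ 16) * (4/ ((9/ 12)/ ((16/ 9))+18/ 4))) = -1582584/ 24834425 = -0.06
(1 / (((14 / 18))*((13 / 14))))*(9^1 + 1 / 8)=657 / 52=12.63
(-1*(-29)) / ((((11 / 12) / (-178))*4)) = -15486 / 11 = -1407.82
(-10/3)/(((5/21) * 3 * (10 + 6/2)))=-0.36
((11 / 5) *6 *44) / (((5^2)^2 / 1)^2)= 2904 / 1953125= 0.00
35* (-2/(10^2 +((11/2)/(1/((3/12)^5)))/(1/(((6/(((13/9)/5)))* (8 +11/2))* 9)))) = -0.62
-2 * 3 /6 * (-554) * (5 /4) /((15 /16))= 2216 /3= 738.67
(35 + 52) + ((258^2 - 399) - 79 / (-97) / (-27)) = 173513909 / 2619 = 66251.97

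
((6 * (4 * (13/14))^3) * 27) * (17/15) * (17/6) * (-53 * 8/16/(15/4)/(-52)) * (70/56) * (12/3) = 31062876/1715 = 18112.46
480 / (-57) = -160 / 19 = -8.42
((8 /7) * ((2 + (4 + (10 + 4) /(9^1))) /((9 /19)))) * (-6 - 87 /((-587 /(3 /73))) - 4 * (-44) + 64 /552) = 3101.20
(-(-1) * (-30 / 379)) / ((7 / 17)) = -0.19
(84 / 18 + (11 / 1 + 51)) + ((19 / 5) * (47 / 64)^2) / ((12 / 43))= 74.01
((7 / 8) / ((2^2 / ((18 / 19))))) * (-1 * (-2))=63 / 152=0.41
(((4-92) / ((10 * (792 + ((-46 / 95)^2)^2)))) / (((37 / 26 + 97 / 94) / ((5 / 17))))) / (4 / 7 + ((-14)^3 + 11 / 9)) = 7074475485 / 14574578238934136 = 0.00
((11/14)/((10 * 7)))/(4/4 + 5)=11/5880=0.00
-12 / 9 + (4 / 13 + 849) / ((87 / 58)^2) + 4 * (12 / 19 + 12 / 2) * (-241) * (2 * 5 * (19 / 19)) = -141276728 / 2223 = -63552.28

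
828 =828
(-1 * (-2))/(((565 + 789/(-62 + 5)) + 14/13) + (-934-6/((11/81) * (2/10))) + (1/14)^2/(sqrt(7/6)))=-398796058749088/120172062402561623-1446889444 * sqrt(42)/360516187207684869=-0.00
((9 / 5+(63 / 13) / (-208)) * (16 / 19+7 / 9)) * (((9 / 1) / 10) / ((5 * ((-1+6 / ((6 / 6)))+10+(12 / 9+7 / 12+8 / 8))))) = 0.03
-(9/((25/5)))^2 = -81/25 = -3.24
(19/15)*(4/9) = 76/135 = 0.56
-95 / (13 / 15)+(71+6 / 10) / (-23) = -168529 / 1495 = -112.73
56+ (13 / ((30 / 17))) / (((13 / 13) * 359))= 56.02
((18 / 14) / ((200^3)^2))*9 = 81 / 448000000000000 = 0.00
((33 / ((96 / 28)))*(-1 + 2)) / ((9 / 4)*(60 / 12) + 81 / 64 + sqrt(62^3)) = -493416 / 975549887 + 2444288*sqrt(62) / 975549887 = 0.02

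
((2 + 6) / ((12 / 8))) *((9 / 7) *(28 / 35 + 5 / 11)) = 3312 / 385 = 8.60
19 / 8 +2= 35 / 8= 4.38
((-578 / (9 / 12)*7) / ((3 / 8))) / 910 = -9248 / 585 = -15.81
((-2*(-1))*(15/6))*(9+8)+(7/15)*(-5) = 248/3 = 82.67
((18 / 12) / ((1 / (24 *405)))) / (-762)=-2430 / 127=-19.13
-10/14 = -5/7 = -0.71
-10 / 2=-5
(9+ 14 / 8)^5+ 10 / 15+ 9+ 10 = 441085745 / 3072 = 143582.60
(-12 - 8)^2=400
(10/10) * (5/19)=5/19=0.26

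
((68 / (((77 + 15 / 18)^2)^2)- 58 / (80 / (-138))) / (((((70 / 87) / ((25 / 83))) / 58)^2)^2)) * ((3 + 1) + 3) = 68864530988355130263164812875 / 442421234378651149636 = 155653765.32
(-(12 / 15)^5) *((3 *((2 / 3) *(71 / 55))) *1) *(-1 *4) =581632 / 171875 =3.38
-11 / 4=-2.75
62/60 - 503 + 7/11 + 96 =-133759/330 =-405.33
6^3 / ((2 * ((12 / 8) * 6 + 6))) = 36 / 5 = 7.20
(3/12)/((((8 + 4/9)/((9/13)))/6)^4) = 3486784401/238214277184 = 0.01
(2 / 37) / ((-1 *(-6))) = 1 / 111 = 0.01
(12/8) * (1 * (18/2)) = 13.50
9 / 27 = 1 / 3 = 0.33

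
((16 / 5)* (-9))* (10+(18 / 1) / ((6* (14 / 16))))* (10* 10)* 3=-812160 / 7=-116022.86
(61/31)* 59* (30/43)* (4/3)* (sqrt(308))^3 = 88679360* sqrt(77)/1333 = 583764.61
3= 3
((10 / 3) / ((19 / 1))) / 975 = 0.00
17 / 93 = 0.18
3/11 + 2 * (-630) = -13857/11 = -1259.73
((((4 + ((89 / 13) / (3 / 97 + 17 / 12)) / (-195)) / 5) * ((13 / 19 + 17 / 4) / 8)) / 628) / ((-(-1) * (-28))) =-530697 / 19027769488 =-0.00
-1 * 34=-34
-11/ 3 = -3.67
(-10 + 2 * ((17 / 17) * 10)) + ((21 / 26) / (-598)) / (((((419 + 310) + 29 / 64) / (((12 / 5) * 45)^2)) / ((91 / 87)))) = 4038911774 / 404805635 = 9.98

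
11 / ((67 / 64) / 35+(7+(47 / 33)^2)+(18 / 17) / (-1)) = 456160320 / 331734451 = 1.38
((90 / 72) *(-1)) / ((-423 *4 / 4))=5 / 1692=0.00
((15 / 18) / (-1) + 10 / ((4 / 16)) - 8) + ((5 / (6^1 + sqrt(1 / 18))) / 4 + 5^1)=141209 / 3882 - 15 * sqrt(2) / 2588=36.37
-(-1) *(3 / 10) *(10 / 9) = 1 / 3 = 0.33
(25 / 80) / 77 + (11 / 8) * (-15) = -25405 / 1232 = -20.62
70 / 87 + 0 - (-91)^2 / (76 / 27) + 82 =-18904565 / 6612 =-2859.13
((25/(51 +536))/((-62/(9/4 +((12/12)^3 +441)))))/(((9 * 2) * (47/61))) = -2709925/123157296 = -0.02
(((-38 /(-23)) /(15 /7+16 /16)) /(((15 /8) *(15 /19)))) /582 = 10108 /16565175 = 0.00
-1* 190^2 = -36100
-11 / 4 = -2.75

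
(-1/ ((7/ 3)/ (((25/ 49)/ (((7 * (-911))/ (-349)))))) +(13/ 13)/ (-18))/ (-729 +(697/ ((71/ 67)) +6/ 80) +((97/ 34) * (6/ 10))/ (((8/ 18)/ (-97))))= 1234139395/ 8129565669834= 0.00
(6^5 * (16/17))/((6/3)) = 3659.29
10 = 10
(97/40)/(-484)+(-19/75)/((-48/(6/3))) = 4831/871200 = 0.01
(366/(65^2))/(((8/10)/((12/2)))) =549/845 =0.65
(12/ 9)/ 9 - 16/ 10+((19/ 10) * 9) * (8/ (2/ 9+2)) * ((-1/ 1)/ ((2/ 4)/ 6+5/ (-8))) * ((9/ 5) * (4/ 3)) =11903564/ 43875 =271.31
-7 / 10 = -0.70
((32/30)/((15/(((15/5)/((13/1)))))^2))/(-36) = -4/570375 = -0.00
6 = 6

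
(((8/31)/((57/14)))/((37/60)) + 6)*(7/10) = 465493/108965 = 4.27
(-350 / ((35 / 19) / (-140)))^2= 707560000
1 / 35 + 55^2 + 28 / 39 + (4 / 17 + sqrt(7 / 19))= sqrt(133) / 19 + 70217908 / 23205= 3026.59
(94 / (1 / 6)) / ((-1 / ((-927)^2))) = -484661556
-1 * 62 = -62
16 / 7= 2.29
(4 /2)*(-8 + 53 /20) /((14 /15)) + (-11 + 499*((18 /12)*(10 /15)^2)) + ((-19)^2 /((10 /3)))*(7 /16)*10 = 263429 /336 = 784.01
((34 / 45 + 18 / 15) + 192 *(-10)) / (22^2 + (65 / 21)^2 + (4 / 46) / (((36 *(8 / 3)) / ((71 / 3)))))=-1556377984 / 400528355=-3.89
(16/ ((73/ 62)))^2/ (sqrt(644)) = 492032*sqrt(161)/ 857969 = 7.28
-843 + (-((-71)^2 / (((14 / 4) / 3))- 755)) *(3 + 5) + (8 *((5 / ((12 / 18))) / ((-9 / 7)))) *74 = -689287 / 21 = -32823.19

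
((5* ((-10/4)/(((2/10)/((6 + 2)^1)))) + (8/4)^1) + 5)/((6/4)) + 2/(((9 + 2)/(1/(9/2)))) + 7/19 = -617453/1881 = -328.26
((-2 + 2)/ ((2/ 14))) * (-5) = 0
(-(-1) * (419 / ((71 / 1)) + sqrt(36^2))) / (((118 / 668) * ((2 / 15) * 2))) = 7452375 / 8378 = 889.52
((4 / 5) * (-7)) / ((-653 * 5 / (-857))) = -23996 / 16325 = -1.47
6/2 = 3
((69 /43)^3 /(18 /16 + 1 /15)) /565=7884216 /1284753613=0.01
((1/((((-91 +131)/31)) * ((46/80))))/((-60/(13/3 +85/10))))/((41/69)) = -2387/4920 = -0.49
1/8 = 0.12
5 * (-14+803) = 3945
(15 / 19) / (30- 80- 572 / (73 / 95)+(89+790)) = 365 / 39121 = 0.01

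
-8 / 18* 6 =-8 / 3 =-2.67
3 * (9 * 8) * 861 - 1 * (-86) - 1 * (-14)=186076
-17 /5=-3.40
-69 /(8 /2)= -69 /4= -17.25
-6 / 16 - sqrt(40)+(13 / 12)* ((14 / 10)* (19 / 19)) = -5.18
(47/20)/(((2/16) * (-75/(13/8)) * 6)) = -611/9000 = -0.07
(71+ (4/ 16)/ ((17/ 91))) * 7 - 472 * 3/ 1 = -61855/ 68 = -909.63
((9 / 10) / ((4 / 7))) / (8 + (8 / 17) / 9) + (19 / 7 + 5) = 389799 / 49280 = 7.91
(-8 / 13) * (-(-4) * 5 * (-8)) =1280 / 13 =98.46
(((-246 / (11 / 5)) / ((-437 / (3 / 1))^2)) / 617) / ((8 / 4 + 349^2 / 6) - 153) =-13284 / 31338561553937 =-0.00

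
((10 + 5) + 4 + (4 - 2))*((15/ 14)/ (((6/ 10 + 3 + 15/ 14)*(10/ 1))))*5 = 2.41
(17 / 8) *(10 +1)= 187 / 8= 23.38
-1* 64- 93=-157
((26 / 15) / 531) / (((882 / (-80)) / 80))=-16640 / 702513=-0.02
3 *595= 1785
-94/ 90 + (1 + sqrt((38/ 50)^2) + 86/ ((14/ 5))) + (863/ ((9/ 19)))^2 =47051227093/ 14175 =3319310.55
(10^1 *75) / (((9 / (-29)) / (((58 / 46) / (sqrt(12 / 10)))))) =-105125 *sqrt(30) / 207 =-2781.61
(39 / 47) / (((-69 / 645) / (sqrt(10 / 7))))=-9.27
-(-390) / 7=390 / 7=55.71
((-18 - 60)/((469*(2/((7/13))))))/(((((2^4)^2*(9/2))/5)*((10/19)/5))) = -95/51456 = -0.00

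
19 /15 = 1.27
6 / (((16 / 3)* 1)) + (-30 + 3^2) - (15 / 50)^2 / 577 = -2293593 / 115400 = -19.88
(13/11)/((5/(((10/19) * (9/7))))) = 234/1463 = 0.16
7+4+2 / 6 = 34 / 3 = 11.33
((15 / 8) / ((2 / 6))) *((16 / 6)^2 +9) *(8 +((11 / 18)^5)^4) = 73940257798843579517743451525 / 101985889731168625395499008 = 725.00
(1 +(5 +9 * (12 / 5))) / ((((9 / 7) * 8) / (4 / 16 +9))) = 5957 / 240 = 24.82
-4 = -4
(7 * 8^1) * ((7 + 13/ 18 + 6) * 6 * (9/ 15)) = 13832/ 5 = 2766.40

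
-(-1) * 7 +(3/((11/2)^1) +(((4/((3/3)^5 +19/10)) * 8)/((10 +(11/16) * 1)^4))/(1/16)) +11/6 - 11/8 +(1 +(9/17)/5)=9.12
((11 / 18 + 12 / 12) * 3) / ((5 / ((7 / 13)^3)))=9947 / 65910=0.15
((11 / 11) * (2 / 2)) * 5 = 5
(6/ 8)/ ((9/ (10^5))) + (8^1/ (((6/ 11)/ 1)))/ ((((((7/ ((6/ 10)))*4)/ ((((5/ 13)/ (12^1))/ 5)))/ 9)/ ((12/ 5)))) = 56875297/ 6825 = 8333.38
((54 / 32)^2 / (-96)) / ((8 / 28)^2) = -11907 / 32768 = -0.36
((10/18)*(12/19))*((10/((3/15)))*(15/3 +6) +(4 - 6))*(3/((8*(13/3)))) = 4110/247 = 16.64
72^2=5184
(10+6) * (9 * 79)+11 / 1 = 11387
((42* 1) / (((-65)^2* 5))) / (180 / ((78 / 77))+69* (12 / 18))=21 / 2362750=0.00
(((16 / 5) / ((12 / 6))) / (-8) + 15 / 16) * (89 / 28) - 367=-816829 / 2240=-364.66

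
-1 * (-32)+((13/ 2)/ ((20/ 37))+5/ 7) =12527/ 280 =44.74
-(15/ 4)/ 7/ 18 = -5/ 168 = -0.03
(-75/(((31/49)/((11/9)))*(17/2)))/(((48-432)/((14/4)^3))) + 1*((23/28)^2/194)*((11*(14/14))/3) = 22115206949/11542261248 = 1.92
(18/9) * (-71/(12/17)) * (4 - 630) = 377791/3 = 125930.33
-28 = -28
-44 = -44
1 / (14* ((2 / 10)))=5 / 14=0.36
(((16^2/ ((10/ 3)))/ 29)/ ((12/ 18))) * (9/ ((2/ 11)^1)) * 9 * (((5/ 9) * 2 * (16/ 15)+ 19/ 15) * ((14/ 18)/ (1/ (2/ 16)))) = 305844/ 725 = 421.85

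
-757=-757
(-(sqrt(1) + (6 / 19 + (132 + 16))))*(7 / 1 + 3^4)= -249656 / 19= -13139.79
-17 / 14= -1.21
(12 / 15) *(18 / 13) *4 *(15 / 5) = 864 / 65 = 13.29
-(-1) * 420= 420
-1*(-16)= 16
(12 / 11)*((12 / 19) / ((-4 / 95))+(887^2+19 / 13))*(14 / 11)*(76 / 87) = 43529606176 / 45617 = 954240.88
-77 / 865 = -0.09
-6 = -6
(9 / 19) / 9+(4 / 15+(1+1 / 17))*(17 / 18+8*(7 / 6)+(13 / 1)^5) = 21460589144 / 43605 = 492158.91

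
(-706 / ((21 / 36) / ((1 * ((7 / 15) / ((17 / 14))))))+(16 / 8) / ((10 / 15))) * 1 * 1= -39281 / 85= -462.13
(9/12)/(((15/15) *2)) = 3/8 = 0.38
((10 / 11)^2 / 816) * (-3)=-25 / 8228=-0.00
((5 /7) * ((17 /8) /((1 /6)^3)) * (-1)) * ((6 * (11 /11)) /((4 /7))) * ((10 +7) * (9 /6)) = -351135 /4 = -87783.75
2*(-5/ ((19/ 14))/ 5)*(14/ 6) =-196/ 57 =-3.44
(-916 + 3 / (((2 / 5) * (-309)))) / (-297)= 188701 / 61182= 3.08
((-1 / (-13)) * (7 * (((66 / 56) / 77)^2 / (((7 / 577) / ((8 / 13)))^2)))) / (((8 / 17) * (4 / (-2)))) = -50938137 / 147699916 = -0.34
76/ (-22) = -3.45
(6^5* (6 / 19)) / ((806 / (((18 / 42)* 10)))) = 699840 / 53599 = 13.06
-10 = -10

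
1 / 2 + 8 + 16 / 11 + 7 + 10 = 593 / 22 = 26.95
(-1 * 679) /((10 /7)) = -4753 /10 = -475.30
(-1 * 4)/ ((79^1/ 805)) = -3220/ 79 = -40.76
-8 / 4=-2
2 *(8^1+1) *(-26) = -468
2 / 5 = 0.40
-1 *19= -19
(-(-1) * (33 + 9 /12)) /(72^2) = 5 /768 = 0.01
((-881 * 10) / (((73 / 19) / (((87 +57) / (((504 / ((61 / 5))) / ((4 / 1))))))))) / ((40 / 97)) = -198089326 / 2555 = -77530.07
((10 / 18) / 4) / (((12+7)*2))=5 / 1368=0.00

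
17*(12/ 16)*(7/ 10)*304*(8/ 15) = 36176/ 25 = 1447.04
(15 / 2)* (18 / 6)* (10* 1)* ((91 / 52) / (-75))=-21 / 4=-5.25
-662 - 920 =-1582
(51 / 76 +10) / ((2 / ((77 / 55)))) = 5677 / 760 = 7.47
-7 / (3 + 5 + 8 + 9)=-7 / 25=-0.28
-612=-612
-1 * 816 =-816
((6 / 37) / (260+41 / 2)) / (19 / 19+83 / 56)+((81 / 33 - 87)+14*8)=26404386 / 961741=27.45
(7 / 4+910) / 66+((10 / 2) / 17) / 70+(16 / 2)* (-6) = -1073843 / 31416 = -34.18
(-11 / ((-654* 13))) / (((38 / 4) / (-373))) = -4103 / 80769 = -0.05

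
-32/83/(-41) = 32/3403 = 0.01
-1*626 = -626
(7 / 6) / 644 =1 / 552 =0.00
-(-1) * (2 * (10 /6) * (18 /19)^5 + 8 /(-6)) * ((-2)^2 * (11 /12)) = 98904124 /22284891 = 4.44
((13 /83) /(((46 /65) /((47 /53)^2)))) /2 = 1866605 /21449524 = 0.09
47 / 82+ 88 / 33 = 797 / 246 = 3.24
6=6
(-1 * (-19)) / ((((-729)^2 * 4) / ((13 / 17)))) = 0.00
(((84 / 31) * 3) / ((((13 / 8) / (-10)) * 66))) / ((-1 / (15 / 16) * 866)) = 1575 / 1919489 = 0.00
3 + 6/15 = 17/5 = 3.40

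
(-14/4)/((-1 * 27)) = 7/54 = 0.13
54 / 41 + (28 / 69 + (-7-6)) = -31903 / 2829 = -11.28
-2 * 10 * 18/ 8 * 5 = -225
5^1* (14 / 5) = 14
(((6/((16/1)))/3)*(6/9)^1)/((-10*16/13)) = -13/1920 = -0.01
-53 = -53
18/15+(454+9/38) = 86533/190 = 455.44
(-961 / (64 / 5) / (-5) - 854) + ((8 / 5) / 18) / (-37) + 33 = -85885951 / 106560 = -805.99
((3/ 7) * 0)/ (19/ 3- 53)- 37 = -37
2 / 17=0.12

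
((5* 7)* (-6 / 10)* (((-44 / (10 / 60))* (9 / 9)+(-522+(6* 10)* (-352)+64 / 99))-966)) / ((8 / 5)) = 9906155 / 33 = 300186.52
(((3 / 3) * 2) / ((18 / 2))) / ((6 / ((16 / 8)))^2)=0.02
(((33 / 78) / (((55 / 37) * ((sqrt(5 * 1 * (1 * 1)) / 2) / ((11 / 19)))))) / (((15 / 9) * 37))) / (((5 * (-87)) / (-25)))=11 * sqrt(5) / 179075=0.00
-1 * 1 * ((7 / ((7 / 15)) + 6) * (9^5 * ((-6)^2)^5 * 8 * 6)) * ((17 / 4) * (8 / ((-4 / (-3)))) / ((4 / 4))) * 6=-550651737558859776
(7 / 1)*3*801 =16821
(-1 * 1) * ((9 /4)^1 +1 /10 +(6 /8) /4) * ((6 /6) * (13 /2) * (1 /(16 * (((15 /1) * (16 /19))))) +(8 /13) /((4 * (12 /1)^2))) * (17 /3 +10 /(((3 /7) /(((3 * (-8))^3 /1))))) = 1955123417317 /71884800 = 27198.01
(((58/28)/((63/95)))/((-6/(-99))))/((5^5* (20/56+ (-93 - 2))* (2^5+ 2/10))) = -6061/1119956250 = -0.00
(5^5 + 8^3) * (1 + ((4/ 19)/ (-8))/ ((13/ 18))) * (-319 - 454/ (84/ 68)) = -137136722/ 57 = -2405907.40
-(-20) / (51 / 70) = 1400 / 51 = 27.45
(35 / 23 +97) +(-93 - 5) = 12 / 23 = 0.52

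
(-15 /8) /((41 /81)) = -1215 /328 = -3.70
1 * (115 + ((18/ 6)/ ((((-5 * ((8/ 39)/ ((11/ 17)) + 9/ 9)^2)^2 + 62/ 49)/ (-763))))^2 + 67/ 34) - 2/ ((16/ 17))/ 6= 13310137996629623883411176951171927/ 13147410665657293709141306205744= 1012.38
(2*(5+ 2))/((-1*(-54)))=7/27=0.26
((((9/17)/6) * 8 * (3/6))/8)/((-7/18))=-27/238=-0.11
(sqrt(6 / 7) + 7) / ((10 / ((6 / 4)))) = 3 * sqrt(42) / 140 + 21 / 20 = 1.19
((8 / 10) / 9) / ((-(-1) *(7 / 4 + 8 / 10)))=16 / 459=0.03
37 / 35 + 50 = 1787 / 35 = 51.06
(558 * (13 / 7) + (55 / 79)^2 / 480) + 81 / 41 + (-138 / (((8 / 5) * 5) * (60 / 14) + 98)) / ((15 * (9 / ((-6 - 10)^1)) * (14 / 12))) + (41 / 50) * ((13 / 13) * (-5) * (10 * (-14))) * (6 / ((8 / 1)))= 194903623861563 / 132689651360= 1468.87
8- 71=-63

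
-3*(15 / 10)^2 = -27 / 4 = -6.75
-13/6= -2.17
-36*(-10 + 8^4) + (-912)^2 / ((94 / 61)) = 18454680 / 47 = 392652.77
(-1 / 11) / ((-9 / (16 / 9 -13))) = -101 / 891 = -0.11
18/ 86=9/ 43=0.21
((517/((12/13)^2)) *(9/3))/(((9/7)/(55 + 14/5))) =176755579/2160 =81831.29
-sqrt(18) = -3 * sqrt(2) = -4.24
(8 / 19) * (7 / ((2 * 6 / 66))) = 308 / 19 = 16.21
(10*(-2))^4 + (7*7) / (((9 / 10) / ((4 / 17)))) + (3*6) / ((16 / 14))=97937479 / 612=160028.56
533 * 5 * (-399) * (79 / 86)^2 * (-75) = 497720530125 / 7396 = 67295907.26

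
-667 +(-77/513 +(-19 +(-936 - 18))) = -841397/513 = -1640.15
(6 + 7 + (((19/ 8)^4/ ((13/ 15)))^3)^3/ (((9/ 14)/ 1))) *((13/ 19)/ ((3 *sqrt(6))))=324195137247480366778438465407701092914831558182086109297 *sqrt(6)/ 45267077891876821287528451995747384343658496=17542830249495.55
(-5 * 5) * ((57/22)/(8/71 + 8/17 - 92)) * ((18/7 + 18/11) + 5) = 81297485/12461064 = 6.52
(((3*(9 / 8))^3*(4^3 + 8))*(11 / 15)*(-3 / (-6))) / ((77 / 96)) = 177147 / 140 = 1265.34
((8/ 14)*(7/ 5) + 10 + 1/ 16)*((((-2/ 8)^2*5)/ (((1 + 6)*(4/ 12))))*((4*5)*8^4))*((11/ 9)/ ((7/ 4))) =12235520/ 147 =83234.83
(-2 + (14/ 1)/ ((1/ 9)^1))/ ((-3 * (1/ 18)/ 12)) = -8928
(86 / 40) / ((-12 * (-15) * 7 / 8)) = 43 / 3150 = 0.01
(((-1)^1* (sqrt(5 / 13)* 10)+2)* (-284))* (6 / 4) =-852+4260* sqrt(65) / 13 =1789.94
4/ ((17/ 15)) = 60/ 17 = 3.53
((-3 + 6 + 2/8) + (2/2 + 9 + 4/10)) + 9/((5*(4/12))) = 381/20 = 19.05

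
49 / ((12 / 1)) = 49 / 12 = 4.08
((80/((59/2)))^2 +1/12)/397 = 310681/16583484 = 0.02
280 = 280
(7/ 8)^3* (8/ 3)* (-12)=-343/ 16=-21.44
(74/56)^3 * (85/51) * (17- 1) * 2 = 123.06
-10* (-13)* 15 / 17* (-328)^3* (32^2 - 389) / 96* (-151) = 68728296884000 / 17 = 4042840993176.47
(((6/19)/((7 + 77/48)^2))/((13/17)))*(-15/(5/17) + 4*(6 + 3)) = -3525120/42130543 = -0.08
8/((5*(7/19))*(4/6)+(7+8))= 456/925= 0.49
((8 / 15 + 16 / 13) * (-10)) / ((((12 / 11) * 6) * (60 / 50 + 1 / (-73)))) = -345290 / 151983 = -2.27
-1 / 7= -0.14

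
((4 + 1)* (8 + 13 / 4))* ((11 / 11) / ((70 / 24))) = 135 / 7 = 19.29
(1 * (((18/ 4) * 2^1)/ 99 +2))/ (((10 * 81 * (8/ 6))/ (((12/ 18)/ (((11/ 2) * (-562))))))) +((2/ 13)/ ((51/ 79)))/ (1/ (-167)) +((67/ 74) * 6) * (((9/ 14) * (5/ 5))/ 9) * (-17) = -146273089759627/ 3152816847180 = -46.39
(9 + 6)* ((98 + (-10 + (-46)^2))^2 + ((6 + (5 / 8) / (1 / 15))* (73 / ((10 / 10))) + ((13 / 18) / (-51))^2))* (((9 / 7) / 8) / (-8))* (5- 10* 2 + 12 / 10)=26907210024445 / 1331712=20204976.77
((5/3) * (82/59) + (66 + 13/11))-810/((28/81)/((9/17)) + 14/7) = -443994344/1882749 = -235.82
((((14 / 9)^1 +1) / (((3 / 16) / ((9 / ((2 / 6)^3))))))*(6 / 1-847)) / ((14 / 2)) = -2785392 / 7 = -397913.14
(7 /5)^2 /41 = 49 /1025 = 0.05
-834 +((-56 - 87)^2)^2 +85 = 418160852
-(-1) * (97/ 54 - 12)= -551/ 54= -10.20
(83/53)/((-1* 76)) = -83/4028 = -0.02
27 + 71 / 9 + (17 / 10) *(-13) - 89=-6859 / 90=-76.21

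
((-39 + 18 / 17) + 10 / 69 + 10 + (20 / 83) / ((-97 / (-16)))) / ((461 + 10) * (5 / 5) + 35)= -262127495 / 4778574438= -0.05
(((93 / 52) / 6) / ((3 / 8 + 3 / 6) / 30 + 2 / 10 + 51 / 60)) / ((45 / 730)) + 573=5833133 / 10101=577.48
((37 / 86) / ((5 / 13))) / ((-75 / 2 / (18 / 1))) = -2886 / 5375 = -0.54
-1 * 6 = -6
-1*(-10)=10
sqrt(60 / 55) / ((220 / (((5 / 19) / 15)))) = sqrt(33) / 68970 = 0.00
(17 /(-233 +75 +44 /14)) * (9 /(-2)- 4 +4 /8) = 238 /271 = 0.88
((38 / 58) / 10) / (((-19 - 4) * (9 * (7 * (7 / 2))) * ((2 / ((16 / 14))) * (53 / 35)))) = -76 / 15589791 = -0.00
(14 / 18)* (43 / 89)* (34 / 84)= 731 / 4806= 0.15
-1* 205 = -205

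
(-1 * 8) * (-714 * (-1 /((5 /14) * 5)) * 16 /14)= -91392 /25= -3655.68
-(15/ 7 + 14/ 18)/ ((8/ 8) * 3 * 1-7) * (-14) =-92/ 9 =-10.22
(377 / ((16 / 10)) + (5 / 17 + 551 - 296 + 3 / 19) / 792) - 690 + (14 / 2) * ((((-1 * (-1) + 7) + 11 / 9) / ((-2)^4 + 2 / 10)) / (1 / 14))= -398.26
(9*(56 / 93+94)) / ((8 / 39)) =514683 / 124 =4150.67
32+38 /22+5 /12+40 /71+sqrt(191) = sqrt(191)+325277 /9372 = 48.53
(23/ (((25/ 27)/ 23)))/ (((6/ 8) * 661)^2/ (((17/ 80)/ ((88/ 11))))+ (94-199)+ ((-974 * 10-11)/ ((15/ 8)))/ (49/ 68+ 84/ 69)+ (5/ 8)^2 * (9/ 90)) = 1755333504/ 28418804765665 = 0.00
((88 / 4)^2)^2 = 234256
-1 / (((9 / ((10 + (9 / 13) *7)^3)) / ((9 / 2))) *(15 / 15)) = -7189057 / 4394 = -1636.11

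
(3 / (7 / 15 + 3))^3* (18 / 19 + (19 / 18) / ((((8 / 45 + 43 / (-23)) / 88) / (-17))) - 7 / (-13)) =2167351718625 / 3577208128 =605.88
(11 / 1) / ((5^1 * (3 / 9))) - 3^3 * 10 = -1317 / 5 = -263.40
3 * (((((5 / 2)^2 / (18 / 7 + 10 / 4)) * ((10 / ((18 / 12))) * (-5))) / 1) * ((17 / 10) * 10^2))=-20950.70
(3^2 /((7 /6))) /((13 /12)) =648 /91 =7.12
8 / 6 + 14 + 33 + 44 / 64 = 2353 / 48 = 49.02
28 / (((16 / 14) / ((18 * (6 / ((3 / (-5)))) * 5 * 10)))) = -220500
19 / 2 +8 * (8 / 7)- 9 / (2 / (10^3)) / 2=-31239 / 14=-2231.36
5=5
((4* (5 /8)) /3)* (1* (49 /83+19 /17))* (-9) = -12.81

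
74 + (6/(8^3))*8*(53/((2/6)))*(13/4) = 122.45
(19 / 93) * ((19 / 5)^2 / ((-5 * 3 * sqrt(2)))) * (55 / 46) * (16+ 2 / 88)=-322373 * sqrt(2) / 171120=-2.66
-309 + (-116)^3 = -1561205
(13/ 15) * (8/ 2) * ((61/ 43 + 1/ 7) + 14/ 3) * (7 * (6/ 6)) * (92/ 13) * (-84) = -89844.49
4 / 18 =2 / 9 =0.22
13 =13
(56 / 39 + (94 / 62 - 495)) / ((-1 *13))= 594886 / 15717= 37.85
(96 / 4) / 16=3 / 2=1.50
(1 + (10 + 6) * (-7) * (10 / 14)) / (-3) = 79 / 3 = 26.33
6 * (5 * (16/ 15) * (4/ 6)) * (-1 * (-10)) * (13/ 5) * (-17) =-28288/ 3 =-9429.33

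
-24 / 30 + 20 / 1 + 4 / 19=1844 / 95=19.41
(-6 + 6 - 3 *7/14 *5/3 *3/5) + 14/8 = 1/4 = 0.25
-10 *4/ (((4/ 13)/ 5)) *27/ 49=-17550/ 49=-358.16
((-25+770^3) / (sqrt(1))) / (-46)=-456532975 / 46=-9924629.89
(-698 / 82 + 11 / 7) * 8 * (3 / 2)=-23904 / 287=-83.29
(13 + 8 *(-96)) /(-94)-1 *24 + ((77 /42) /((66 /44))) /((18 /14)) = -114343 /7614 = -15.02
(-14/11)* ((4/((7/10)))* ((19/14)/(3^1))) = -760/231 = -3.29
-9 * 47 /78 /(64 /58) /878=-4089 /730496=-0.01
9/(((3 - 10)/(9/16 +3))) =-513/112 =-4.58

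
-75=-75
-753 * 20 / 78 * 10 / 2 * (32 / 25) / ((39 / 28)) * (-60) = 8995840 / 169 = 53229.82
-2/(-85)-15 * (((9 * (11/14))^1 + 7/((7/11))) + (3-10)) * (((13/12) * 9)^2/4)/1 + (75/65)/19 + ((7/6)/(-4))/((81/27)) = -668208485239/169303680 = -3946.80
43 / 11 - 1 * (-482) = 485.91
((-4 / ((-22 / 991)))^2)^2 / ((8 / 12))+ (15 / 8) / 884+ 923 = 163699881563440319 / 103541152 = 1581012750.98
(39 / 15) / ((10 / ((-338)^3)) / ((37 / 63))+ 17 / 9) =83581024644 / 60721243045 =1.38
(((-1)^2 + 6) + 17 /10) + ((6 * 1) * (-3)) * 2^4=-2793 /10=-279.30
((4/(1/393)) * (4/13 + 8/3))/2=30392/13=2337.85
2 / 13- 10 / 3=-124 / 39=-3.18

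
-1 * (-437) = 437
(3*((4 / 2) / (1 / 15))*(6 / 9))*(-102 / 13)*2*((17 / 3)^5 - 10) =-1927700720 / 351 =-5492024.84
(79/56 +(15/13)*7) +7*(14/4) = 24743/728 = 33.99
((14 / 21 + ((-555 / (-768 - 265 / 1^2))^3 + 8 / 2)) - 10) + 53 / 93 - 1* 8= -1292534875844 / 102514173141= -12.61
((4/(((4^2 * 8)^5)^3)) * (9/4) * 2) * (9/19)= 81/385365782469381738054997774434304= 0.00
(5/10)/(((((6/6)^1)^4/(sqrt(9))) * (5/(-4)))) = -6/5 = -1.20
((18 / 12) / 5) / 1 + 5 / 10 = 4 / 5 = 0.80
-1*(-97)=97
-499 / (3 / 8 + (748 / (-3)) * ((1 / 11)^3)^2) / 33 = -58446872 / 1448915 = -40.34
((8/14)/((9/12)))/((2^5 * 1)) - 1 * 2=-1.98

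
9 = 9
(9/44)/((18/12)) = 3/22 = 0.14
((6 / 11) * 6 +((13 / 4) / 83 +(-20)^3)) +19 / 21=-7995.78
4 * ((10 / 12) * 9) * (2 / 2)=30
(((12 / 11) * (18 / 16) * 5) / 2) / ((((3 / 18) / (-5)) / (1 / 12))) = -675 / 88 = -7.67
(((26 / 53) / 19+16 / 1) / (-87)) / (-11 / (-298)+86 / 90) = -72136860 / 388662727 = -0.19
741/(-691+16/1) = -247/225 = -1.10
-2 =-2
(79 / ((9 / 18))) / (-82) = -79 / 41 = -1.93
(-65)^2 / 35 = 845 / 7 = 120.71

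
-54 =-54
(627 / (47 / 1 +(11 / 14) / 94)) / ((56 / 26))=127699 / 20621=6.19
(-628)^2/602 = 197192/301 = 655.12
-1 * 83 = -83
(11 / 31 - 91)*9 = -25290 / 31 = -815.81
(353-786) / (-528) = 433 / 528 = 0.82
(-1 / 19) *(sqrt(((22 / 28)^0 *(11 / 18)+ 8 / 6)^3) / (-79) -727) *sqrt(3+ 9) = sqrt(3) *(35 *sqrt(70)+ 6202764) / 81054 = 132.55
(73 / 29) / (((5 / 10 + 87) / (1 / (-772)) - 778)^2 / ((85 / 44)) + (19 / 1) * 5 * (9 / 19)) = 6205 / 5957281196109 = 0.00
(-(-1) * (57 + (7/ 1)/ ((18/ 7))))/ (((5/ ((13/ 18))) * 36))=2795/ 11664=0.24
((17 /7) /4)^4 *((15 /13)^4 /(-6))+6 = 209252863317 /35110380032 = 5.96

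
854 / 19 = 44.95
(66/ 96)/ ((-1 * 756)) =-11/ 12096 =-0.00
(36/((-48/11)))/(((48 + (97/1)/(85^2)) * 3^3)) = -79475/12488292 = -0.01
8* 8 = 64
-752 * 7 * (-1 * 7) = 36848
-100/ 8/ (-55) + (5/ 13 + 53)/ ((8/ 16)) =30601/ 286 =107.00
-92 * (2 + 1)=-276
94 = 94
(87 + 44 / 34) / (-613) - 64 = -668445 / 10421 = -64.14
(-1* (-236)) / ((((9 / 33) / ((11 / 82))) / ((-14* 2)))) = -399784 / 123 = -3250.28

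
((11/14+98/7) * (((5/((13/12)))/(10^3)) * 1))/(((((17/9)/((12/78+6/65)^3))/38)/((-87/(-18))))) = 1051149312/10621121875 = 0.10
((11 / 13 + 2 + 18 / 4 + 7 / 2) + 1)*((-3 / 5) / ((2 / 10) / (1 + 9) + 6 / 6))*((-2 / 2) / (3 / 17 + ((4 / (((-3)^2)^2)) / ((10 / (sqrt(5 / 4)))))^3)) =40775764329444375 / 1032632992757717 - 17391406725*sqrt(5) / 1032632992757717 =39.49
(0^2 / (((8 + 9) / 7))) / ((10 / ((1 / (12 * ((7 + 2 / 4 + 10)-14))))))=0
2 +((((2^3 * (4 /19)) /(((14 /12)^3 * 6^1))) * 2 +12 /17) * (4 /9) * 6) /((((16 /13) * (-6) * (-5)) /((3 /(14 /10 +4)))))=2.04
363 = 363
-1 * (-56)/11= 56/11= 5.09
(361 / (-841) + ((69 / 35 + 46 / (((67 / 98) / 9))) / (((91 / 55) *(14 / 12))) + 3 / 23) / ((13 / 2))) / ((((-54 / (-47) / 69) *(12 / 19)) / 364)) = 3220843098918827 / 1938224106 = 1661749.58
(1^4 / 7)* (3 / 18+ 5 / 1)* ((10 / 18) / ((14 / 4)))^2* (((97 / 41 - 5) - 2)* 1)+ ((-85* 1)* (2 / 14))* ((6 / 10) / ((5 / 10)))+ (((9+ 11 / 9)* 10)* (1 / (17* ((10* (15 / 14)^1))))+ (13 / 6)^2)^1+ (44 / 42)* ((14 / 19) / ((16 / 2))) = -205425442499 / 22075816140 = -9.31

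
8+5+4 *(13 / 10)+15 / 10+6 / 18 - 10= 10.03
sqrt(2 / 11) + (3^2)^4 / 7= sqrt(22) / 11 + 6561 / 7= 937.71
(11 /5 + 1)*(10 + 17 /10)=936 /25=37.44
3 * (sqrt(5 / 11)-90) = -270 + 3 * sqrt(55) / 11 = -267.98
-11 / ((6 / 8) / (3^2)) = -132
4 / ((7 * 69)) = 4 / 483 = 0.01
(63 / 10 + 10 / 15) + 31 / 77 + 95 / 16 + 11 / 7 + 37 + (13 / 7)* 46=2537429 / 18480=137.31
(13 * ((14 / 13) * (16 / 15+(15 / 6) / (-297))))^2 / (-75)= -2.93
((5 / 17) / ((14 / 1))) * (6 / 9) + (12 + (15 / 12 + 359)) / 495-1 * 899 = -211641889 / 235620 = -898.23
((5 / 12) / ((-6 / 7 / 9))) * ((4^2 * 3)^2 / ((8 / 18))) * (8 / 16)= -11340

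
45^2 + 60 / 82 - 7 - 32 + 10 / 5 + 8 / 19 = 1549550 / 779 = 1989.15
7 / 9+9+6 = 15.78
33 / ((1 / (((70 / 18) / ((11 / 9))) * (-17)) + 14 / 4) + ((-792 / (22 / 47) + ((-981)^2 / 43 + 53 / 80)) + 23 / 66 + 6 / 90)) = 445793040 / 279539896001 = 0.00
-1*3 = -3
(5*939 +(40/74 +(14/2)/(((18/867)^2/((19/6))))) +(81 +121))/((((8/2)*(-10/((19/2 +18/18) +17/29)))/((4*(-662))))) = 19161269218301/463536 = 41337176.01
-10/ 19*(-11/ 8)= 55/ 76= 0.72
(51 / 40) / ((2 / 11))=561 / 80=7.01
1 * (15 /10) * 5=15 /2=7.50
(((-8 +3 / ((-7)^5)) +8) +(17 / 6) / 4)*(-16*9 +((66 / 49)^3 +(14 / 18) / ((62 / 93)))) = -99.42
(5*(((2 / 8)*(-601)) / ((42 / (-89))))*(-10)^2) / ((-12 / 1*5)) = -1337225 / 504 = -2653.22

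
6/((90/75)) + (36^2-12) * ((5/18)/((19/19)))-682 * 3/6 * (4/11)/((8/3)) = 1891/6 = 315.17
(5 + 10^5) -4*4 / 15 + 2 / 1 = 1500089 / 15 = 100005.93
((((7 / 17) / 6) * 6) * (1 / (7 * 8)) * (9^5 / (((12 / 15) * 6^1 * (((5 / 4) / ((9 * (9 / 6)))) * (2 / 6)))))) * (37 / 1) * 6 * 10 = 6506244.60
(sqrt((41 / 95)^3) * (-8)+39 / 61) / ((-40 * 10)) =-39 / 24400+41 * sqrt(3895) / 451250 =0.00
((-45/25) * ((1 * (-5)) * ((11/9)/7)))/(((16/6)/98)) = 231/4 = 57.75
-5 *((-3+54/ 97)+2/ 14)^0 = -5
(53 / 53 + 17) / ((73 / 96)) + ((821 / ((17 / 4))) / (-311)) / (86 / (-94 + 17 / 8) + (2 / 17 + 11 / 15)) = 747467724 / 24133289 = 30.97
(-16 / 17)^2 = 256 / 289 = 0.89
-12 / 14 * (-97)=582 / 7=83.14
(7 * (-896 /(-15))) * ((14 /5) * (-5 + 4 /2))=-87808 /25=-3512.32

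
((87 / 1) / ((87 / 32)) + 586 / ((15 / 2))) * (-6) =-3304 / 5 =-660.80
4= 4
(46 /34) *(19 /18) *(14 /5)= 4.00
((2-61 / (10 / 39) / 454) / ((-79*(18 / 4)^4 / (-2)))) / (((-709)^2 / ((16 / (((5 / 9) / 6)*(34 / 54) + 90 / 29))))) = 49748224 / 54230125940752725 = 0.00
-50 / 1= -50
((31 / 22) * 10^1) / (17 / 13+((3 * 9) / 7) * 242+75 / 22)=0.02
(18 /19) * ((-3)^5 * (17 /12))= -12393 /38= -326.13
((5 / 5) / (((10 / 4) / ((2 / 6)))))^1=0.13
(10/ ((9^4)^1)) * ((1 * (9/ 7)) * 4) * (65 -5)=800/ 1701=0.47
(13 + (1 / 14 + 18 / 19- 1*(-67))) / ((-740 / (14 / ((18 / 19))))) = -21551 / 13320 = -1.62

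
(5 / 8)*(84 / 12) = 35 / 8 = 4.38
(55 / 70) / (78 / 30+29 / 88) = 2420 / 9023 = 0.27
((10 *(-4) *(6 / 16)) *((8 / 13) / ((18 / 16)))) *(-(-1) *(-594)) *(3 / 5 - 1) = -1949.54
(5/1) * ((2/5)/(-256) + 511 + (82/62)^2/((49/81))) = 2569.45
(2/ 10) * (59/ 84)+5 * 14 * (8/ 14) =16859/ 420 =40.14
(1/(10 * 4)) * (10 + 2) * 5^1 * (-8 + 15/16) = -339/32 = -10.59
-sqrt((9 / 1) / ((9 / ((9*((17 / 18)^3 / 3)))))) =-17*sqrt(102) / 108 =-1.59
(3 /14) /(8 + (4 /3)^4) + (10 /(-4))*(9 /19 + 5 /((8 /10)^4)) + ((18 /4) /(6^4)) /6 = -6582282695 /207760896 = -31.68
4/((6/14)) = 28/3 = 9.33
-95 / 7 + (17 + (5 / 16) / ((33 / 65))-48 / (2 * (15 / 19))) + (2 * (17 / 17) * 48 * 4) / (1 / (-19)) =-135317137 / 18480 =-7322.36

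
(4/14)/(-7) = -2/49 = -0.04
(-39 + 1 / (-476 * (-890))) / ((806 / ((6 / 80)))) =-49565877 / 13658153600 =-0.00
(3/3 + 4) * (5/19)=1.32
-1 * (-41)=41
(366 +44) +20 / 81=33230 / 81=410.25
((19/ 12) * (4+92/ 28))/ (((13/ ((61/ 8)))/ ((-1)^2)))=19703/ 2912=6.77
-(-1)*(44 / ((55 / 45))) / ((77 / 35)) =180 / 11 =16.36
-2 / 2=-1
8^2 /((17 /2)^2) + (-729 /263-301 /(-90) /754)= -9705056473 /5157835020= -1.88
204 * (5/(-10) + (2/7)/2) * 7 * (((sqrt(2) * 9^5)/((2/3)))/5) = -9034497 * sqrt(2) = -12776708.19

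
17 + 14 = 31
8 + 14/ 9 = 86/ 9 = 9.56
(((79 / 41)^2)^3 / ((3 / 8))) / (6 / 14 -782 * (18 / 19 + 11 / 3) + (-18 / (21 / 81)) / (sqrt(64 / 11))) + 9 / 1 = 14329970498369354976 * sqrt(11) / 157475641398858767453485 + 1411323696981421001178901 / 157475641398858767453485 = 8.96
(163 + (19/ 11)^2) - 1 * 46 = 14518/ 121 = 119.98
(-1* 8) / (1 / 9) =-72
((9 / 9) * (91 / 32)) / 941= 91 / 30112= 0.00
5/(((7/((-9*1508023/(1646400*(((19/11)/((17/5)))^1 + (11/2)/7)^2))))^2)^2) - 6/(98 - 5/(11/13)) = 1.16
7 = 7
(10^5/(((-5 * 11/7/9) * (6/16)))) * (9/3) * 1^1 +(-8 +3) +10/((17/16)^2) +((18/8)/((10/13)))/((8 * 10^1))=-9321944380057/10172800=-916359.74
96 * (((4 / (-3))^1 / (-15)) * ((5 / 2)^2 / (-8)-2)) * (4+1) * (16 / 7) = -5696 / 21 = -271.24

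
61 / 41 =1.49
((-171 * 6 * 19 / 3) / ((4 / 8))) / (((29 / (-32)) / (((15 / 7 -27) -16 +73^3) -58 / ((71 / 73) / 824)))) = 70240544168832 / 14413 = 4873415955.65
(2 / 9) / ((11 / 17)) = 34 / 99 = 0.34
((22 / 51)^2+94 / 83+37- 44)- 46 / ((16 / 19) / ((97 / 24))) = -3128851789 / 13816512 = -226.46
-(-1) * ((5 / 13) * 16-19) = -167 / 13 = -12.85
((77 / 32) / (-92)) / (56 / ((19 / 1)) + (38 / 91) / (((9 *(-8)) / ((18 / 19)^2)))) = -133133 / 14976128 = -0.01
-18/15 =-6/5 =-1.20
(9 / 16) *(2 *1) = 1.12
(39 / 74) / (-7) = -39 / 518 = -0.08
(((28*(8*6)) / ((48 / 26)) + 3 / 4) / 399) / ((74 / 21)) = 2915 / 5624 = 0.52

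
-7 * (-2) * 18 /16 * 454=14301 /2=7150.50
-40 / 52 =-10 / 13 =-0.77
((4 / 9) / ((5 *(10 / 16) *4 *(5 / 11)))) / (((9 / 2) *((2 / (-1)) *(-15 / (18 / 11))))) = 16 / 16875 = 0.00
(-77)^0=1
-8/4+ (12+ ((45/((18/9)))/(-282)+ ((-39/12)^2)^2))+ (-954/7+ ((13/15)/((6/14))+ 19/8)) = -39423931/3790080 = -10.40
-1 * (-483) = 483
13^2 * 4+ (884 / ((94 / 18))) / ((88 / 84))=837.58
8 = 8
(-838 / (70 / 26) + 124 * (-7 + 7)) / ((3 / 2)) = -21788 / 105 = -207.50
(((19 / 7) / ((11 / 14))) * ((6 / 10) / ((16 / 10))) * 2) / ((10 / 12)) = 171 / 55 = 3.11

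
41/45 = 0.91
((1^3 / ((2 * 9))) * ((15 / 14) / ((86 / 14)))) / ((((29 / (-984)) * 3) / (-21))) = 2870 / 1247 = 2.30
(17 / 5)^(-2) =25 / 289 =0.09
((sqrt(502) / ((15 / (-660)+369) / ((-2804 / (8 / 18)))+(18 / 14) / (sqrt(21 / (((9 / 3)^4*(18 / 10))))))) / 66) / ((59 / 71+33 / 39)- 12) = -25459858783359*sqrt(52710) / 601975418914428241- 18015077564575*sqrt(502) / 2407901675657712964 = -0.01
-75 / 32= -2.34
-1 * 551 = -551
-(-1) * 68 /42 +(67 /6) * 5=2413 /42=57.45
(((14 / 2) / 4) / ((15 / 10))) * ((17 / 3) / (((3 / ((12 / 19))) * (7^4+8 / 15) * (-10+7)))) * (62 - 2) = -1400 / 120783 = -0.01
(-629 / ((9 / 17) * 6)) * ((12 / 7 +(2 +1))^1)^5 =-15499065087 / 33614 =-461089.58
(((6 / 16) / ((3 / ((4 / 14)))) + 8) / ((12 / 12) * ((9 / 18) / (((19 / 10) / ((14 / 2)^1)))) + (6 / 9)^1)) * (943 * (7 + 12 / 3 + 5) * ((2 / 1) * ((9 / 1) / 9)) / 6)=16125300 / 1001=16109.19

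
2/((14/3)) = 0.43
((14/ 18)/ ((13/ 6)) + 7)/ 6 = 1.23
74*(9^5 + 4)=4369922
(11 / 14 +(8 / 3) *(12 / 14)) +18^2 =4579 / 14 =327.07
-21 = -21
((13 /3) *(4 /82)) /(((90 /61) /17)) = 2.44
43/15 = 2.87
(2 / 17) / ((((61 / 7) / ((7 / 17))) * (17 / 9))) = 882 / 299693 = 0.00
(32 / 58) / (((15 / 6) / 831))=26592 / 145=183.39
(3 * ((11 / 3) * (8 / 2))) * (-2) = -88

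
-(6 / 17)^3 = -0.04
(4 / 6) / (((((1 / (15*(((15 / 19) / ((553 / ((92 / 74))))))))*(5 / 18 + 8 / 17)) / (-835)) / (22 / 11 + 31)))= -58179627000 / 89025811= -653.51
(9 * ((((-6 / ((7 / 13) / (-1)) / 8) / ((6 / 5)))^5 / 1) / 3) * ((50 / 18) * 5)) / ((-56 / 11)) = -17.24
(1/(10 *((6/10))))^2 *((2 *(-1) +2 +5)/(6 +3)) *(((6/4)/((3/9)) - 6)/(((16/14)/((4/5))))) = -7/432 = -0.02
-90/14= -45/7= -6.43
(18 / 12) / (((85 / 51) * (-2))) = -9 / 20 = -0.45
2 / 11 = 0.18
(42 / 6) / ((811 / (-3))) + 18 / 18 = 790 / 811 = 0.97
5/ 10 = 1/ 2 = 0.50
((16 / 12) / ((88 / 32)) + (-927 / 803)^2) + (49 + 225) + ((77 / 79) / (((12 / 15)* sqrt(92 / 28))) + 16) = 385* sqrt(161) / 7268 + 564499721 / 1934427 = 292.49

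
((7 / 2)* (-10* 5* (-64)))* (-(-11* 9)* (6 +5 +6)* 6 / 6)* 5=94248000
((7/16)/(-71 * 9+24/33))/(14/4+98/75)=-825/5785304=-0.00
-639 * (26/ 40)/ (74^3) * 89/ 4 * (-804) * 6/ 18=6.11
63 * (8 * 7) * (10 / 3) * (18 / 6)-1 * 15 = 35265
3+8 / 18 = 31 / 9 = 3.44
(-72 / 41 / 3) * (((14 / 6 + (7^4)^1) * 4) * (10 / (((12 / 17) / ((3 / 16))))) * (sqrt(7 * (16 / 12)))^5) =-960948800 * sqrt(21) / 1107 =-3977977.07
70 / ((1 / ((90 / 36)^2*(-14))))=-6125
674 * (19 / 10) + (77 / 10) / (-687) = 1759529 / 1374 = 1280.59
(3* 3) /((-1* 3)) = -3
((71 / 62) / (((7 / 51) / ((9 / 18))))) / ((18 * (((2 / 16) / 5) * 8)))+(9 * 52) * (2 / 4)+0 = 1224707 / 5208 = 235.16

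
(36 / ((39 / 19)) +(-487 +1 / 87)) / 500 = -132737 / 141375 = -0.94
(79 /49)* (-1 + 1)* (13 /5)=0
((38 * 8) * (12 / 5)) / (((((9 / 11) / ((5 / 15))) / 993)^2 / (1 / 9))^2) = 213705790919363776 / 885735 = 241275088959.30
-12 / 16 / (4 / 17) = -51 / 16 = -3.19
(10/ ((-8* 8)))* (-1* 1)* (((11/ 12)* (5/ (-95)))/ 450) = -11/ 656640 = -0.00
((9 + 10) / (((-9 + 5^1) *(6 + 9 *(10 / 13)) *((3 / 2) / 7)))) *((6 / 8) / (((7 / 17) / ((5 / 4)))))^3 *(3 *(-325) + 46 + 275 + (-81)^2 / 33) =2278518591375 / 247267328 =9214.80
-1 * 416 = -416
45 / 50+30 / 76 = 123 / 95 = 1.29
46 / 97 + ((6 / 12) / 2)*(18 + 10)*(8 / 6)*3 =2762 / 97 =28.47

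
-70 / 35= -2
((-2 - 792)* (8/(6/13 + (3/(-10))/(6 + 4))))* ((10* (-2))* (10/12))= 412880000/1683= 245323.83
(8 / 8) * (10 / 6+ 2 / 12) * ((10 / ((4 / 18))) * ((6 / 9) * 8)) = 440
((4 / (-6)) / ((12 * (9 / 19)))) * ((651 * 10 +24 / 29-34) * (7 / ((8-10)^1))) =6245281 / 2349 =2658.70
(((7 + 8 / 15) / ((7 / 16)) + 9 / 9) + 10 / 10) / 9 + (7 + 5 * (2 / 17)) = 156211 / 16065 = 9.72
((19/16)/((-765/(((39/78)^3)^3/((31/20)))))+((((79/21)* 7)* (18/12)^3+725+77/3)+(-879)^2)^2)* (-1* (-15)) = 9685691049172314795/1079296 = 8974082225054.40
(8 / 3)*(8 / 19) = 64 / 57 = 1.12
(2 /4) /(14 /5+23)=5 /258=0.02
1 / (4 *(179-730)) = -1 / 2204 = -0.00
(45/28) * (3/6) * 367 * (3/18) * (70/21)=9175/56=163.84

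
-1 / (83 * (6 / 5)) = -5 / 498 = -0.01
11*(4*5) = 220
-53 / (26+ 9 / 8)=-424 / 217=-1.95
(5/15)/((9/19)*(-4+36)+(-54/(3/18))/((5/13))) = -95/235764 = -0.00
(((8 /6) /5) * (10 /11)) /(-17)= -8 /561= -0.01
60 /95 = 0.63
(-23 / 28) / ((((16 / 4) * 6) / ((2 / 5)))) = -23 / 1680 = -0.01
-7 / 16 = -0.44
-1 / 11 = -0.09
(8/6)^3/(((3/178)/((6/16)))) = 1424/27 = 52.74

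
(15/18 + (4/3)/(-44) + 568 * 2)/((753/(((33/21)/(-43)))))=-75029/1359918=-0.06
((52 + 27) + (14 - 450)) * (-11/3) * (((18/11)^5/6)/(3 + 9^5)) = 446148/10292623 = 0.04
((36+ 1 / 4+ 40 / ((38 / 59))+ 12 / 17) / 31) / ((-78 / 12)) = -127987 / 260338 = -0.49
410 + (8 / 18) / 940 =867151 / 2115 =410.00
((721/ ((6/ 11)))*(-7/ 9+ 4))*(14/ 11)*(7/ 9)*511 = 523540451/ 243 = 2154487.45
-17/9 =-1.89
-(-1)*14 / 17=14 / 17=0.82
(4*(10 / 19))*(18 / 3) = 240 / 19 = 12.63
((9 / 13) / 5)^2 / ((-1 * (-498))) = 27 / 701350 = 0.00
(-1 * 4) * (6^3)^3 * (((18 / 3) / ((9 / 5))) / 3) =-44789760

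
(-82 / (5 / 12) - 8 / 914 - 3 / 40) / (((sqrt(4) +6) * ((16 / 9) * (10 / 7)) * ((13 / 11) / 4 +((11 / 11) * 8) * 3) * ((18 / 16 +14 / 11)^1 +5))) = -261289941 / 4846247360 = -0.05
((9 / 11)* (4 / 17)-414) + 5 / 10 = -154577 / 374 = -413.31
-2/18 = -1/9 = -0.11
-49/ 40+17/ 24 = -31/ 60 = -0.52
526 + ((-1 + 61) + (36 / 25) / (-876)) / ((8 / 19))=9760043 / 14600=668.50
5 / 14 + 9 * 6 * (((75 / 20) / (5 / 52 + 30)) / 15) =17653 / 21910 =0.81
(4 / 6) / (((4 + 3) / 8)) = 16 / 21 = 0.76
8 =8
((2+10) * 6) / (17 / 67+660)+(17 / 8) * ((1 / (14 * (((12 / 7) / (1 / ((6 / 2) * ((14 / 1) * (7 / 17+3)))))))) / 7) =15806483309 / 144831230208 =0.11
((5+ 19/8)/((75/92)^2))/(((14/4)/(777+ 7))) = 2485.78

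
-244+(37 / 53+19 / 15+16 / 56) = -1345336 / 5565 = -241.75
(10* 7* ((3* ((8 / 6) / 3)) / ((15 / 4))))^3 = 11239424 / 729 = 15417.59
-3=-3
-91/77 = -13/11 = -1.18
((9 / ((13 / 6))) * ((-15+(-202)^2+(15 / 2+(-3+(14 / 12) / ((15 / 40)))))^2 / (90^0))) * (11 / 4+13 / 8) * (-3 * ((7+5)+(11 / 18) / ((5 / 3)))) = -1400442032693837 / 1248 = -1122149064658.52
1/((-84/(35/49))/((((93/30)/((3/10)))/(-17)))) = 155/29988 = 0.01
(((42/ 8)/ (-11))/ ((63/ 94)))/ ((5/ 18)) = -141/ 55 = -2.56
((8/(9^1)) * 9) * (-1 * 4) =-32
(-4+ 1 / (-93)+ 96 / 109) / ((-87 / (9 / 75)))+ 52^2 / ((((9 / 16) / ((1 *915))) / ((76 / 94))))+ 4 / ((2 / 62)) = 1228432923661363 / 345418275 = 3556363.44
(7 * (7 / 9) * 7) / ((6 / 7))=2401 / 54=44.46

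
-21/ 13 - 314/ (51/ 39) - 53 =-294.73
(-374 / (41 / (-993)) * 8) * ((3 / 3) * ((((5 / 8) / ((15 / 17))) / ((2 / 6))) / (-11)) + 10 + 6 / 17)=30185214 / 41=736224.73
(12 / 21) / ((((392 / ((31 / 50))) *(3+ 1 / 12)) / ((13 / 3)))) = 403 / 317275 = 0.00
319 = 319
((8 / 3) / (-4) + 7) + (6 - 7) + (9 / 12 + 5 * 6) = 433 / 12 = 36.08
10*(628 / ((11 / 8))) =50240 / 11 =4567.27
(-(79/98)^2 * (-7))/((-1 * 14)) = -6241/19208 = -0.32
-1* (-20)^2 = -400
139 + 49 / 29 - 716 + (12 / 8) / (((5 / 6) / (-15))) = -17467 / 29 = -602.31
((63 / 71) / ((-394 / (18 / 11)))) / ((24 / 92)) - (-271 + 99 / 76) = 3153441743 / 11693132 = 269.68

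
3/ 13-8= -101/ 13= -7.77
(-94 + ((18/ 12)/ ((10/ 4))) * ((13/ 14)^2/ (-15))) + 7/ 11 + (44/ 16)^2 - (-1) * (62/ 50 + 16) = -14789217/ 215600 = -68.60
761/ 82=9.28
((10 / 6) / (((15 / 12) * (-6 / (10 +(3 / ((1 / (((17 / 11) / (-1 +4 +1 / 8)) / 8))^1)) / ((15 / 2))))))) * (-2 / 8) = 6892 / 12375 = 0.56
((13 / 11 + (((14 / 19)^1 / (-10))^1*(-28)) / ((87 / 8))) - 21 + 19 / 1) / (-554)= 57137 / 50366910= 0.00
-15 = -15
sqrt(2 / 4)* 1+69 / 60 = 1.86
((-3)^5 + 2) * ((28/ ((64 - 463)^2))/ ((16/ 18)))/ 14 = -241/ 70756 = -0.00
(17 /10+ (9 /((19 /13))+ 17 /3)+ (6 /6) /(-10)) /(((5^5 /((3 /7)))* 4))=1913 /4156250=0.00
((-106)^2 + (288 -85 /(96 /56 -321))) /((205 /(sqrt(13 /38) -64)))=-329686208 /91635 + 5151347 * sqrt(494) /3482130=-3564.94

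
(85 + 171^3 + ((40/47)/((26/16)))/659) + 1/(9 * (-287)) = 5200519687964543/1040042367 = 5000296.00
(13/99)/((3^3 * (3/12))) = 52/2673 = 0.02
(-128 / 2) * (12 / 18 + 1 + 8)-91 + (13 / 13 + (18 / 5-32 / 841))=-8894896 / 12615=-705.10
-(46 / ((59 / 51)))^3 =-12911717736 / 205379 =-62867.76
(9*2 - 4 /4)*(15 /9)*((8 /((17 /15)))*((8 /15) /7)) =15.24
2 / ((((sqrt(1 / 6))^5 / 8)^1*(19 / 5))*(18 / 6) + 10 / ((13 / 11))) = 3953664000 / 16726978991 - 3082560*sqrt(6) / 16726978991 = 0.24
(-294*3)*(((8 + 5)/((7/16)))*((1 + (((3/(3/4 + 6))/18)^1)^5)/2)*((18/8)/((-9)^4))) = -1269189533612/282429536481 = -4.49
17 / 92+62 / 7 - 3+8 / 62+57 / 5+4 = 2153213 / 99820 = 21.57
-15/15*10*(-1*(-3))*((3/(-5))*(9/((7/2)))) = 324/7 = 46.29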